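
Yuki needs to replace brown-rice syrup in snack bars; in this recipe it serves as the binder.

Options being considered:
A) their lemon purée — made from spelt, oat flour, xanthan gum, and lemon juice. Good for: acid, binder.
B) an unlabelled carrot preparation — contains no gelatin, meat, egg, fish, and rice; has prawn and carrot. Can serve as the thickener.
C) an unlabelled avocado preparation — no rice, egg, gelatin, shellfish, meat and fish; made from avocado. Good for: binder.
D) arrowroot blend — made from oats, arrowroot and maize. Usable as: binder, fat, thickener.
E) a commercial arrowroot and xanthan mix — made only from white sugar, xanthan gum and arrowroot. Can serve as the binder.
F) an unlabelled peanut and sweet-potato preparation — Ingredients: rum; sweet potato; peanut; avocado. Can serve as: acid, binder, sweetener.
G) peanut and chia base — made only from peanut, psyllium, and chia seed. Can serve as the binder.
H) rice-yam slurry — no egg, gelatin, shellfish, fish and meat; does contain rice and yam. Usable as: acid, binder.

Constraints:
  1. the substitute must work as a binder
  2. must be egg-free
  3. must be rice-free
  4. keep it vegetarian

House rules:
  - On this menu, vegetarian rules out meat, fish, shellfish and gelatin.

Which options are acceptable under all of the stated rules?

A, C, D, E, F, G

A: every rule checks out — OK
B: not usable as a binder; has prawn, so not vegetarian — no
C: every rule checks out — keep
D: only maize, oats, and arrowroot; none excluded — keep
E: works as a binder, no egg, no rice — OK
F: all constraints satisfied — valid
G: no egg, vegetarian — valid
H: has rice, so not rice-free — reject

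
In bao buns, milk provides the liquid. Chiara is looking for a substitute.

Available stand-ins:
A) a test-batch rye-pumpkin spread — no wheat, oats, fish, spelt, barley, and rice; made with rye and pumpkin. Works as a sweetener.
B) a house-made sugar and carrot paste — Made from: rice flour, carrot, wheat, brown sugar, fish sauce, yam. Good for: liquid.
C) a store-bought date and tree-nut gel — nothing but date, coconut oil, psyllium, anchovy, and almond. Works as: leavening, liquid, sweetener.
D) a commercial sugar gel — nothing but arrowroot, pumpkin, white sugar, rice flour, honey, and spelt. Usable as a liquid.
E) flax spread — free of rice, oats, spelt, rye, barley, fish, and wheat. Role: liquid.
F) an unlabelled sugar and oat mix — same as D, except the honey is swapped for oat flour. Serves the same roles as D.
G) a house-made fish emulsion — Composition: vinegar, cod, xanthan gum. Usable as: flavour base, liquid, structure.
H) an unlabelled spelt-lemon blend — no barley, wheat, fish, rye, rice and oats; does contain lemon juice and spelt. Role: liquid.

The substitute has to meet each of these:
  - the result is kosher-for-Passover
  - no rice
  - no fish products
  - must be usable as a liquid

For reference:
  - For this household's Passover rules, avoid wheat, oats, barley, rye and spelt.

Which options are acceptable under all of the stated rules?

A: not usable as a liquid; has rye, so not kosher-for-Passover — no
B: has wheat, so not kosher-for-Passover; has rice flour, so not rice-free (and 1 more) — reject
C: has anchovy, so not fish-free — out
D: has spelt, so not kosher-for-Passover; has rice flour, so not rice-free — reject
E: works as a liquid, no rice, kosher-for-Passover — OK
F: has oat flour, so not kosher-for-Passover; has rice flour, so not rice-free — reject
G: has cod, so not fish-free — reject
H: has spelt, so not kosher-for-Passover — no

E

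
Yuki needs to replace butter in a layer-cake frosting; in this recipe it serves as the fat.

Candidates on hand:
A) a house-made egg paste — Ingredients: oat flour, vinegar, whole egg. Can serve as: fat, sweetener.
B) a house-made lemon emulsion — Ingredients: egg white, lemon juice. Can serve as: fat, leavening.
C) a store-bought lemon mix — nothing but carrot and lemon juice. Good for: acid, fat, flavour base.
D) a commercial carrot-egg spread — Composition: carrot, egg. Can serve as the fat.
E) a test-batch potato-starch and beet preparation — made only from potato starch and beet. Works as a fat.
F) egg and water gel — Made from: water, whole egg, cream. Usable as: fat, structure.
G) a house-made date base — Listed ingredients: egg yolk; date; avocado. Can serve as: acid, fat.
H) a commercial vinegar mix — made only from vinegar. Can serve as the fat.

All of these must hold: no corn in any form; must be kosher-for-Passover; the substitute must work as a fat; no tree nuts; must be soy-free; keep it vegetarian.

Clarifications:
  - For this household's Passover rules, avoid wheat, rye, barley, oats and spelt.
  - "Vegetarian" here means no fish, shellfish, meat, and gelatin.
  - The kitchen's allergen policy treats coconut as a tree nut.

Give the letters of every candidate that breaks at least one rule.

A

A: has oat flour, so not kosher-for-Passover — no
B: only egg white and lemon juice; none excluded — OK
C: nothing on the exclusion list — valid
D: no soy, vegetarian — keep
E: all constraints satisfied — keep
F: every rule checks out — OK
G: tree-nut-free, vegetarian — keep
H: only vinegar; none excluded — keep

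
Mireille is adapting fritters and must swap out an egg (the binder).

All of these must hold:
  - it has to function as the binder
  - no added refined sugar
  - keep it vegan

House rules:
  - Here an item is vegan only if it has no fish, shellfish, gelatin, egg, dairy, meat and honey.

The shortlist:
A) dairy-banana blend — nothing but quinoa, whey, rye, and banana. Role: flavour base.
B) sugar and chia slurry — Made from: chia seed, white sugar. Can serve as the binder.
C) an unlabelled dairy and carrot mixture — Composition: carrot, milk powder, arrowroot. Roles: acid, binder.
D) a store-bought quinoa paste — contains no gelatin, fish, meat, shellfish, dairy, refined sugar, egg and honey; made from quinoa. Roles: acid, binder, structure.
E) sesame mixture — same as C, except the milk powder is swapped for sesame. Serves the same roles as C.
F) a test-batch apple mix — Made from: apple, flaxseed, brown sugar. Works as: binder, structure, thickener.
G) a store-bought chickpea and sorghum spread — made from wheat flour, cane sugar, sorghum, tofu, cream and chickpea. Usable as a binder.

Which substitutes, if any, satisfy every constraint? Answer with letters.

D, E

A: not usable as a binder; has whey, so not vegan — no
B: has white sugar, so not no-added-sugar — no
C: has milk powder, so not vegan — out
D: every rule checks out — keep
E: nothing on the exclusion list — valid
F: has brown sugar, so not no-added-sugar — reject
G: has cream, so not vegan; has cane sugar, so not no-added-sugar — out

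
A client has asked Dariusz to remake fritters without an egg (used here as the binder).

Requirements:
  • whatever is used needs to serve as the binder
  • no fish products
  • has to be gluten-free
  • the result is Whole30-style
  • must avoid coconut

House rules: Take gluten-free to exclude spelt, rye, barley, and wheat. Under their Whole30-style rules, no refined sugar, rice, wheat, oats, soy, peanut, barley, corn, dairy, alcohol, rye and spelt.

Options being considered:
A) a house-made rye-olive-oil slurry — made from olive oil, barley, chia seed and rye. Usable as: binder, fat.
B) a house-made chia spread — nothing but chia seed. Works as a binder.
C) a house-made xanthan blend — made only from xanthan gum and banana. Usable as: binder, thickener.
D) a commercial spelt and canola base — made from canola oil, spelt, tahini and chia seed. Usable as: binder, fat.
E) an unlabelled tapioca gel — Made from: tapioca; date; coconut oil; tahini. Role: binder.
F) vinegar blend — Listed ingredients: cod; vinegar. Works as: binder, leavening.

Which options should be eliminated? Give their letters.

A, D, E, F

A: has barley, so not gluten-free; has barley, so not Whole30-style — reject
B: only chia seed; none excluded — keep
C: works as a binder, no fish, no coconut — keep
D: has spelt, so not gluten-free; has spelt, so not Whole30-style — out
E: has coconut oil, so not coconut-free — no
F: has cod, so not fish-free — out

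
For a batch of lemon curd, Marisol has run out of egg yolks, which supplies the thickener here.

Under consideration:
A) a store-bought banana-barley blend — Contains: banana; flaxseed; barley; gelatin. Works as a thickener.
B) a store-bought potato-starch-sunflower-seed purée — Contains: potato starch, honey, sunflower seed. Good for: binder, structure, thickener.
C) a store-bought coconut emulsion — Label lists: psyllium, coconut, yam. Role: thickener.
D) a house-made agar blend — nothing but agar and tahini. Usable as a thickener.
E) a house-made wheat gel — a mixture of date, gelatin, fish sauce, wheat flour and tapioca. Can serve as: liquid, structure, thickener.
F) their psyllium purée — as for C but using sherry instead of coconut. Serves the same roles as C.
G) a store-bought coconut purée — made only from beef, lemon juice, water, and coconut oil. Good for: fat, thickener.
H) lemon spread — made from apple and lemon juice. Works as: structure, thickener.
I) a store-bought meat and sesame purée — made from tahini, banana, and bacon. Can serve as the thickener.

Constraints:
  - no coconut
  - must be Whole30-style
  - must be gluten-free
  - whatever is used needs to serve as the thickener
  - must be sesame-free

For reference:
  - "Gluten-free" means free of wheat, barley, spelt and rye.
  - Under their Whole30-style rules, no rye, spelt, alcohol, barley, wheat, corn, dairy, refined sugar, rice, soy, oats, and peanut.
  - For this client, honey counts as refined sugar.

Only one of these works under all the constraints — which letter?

A: has barley, so not gluten-free; has barley, so not Whole30-style — no
B: has honey, so not Whole30-style — out
C: has coconut, so not coconut-free — out
D: has tahini, so not sesame-free — out
E: has wheat flour, so not gluten-free; has wheat flour, so not Whole30-style — no
F: has sherry, so not Whole30-style — no
G: has coconut oil, so not coconut-free — no
H: all constraints satisfied — OK
I: has tahini, so not sesame-free — no

H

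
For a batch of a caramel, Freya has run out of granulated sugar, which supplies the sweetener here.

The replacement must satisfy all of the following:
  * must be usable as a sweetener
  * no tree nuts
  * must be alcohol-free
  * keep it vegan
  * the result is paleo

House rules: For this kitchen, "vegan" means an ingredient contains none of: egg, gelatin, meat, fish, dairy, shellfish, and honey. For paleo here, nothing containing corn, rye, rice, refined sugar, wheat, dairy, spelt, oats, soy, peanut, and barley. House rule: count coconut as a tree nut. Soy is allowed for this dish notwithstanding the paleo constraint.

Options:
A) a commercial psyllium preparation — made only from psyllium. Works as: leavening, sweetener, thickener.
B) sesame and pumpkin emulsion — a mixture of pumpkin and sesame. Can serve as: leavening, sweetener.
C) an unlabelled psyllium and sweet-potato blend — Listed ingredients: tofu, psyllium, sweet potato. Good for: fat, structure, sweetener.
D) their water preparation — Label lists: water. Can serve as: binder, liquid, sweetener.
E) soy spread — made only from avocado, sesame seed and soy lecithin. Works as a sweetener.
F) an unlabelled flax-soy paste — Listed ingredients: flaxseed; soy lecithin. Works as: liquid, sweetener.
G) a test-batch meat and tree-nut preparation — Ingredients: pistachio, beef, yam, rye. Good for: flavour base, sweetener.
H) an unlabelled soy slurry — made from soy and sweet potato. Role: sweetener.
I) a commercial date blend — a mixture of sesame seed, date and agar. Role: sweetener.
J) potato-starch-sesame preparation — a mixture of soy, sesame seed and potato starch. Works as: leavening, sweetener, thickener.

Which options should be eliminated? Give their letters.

G

A: works as a sweetener, paleo, vegan — keep
B: nothing on the exclusion list — valid
C: soy is permitted under the paleo carve-out; nothing else excluded — OK
D: works as a sweetener, vegan, tree-nut-free — valid
E: soy is permitted under the paleo carve-out; nothing else excluded — keep
F: soy is permitted under the paleo carve-out; nothing else excluded — keep
G: has beef, so not vegan; has rye, so not paleo (and 1 more) — reject
H: soy is permitted under the paleo carve-out; nothing else excluded — keep
I: all constraints satisfied — valid
J: soy is permitted under the paleo carve-out; nothing else excluded — OK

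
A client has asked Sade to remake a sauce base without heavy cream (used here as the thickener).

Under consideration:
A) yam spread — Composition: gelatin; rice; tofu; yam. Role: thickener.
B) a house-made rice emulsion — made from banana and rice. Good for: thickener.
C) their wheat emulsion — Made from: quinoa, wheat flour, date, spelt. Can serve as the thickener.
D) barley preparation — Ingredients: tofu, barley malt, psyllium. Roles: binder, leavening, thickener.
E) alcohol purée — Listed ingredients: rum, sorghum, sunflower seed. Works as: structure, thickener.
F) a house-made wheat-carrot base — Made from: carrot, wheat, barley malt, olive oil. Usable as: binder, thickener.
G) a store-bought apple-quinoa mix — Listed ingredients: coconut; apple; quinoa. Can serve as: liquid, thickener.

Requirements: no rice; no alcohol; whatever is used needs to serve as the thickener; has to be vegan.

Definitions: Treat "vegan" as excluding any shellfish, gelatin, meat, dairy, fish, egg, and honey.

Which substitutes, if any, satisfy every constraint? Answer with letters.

A: has gelatin, so not vegan; has rice, so not rice-free — out
B: has rice, so not rice-free — reject
C: all constraints satisfied — valid
D: all constraints satisfied — keep
E: has rum, so not alcohol-free — out
F: barley malt and wheat etc. — none of it excluded — OK
G: only coconut, quinoa, and apple; none excluded — valid

C, D, F, G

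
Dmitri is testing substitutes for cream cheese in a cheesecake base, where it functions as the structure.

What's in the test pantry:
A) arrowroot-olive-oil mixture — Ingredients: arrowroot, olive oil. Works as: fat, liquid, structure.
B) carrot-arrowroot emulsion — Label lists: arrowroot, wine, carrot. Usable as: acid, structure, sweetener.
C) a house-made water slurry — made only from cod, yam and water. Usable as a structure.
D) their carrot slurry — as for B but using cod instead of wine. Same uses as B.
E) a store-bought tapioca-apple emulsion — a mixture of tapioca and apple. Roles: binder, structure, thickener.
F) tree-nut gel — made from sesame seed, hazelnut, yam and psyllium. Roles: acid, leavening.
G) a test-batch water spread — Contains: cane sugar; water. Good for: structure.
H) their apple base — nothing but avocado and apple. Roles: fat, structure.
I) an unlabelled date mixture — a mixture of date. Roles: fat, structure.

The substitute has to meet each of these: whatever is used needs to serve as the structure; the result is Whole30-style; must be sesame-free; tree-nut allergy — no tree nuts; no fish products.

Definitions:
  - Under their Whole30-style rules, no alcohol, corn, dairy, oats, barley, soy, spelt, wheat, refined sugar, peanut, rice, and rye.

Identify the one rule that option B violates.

usable as a structure: satisfied
Whole30-style: has wine — fails
fish-free: satisfied
sesame-free: satisfied
tree-nut-free: satisfied

Whole30-style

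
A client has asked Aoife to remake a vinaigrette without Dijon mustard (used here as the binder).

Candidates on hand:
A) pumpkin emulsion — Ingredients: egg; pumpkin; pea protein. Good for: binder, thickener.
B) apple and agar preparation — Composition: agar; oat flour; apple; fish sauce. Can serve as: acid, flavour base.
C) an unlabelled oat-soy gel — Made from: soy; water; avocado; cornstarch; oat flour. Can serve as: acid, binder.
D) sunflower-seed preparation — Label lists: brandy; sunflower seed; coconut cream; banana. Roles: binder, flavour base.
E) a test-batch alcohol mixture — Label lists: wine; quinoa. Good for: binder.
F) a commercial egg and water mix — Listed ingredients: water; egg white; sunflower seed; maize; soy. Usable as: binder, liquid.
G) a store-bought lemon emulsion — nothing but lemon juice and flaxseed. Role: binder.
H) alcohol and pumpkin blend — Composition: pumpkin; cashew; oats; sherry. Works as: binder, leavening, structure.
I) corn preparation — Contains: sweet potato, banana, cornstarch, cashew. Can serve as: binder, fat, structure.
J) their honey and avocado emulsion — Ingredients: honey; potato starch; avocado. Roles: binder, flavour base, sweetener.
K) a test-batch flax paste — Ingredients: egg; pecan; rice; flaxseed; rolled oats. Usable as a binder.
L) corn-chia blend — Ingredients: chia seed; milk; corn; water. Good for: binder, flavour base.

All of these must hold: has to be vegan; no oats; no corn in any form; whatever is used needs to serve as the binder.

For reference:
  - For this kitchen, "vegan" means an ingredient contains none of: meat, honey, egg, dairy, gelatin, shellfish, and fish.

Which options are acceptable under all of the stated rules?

A: has egg, so not vegan — reject
B: not usable as a binder; has fish sauce, so not vegan (and 1 more) — reject
C: has oat flour, so not oat-free; has cornstarch, so not corn-free — reject
D: nothing on the exclusion list — valid
E: no oats, vegan — keep
F: has egg white, so not vegan; has maize, so not corn-free — no
G: every rule checks out — keep
H: has oats, so not oat-free — out
I: has cornstarch, so not corn-free — out
J: has honey, so not vegan — no
K: has egg, so not vegan; has rolled oats, so not oat-free — reject
L: has milk, so not vegan; has corn, so not corn-free — reject

D, E, G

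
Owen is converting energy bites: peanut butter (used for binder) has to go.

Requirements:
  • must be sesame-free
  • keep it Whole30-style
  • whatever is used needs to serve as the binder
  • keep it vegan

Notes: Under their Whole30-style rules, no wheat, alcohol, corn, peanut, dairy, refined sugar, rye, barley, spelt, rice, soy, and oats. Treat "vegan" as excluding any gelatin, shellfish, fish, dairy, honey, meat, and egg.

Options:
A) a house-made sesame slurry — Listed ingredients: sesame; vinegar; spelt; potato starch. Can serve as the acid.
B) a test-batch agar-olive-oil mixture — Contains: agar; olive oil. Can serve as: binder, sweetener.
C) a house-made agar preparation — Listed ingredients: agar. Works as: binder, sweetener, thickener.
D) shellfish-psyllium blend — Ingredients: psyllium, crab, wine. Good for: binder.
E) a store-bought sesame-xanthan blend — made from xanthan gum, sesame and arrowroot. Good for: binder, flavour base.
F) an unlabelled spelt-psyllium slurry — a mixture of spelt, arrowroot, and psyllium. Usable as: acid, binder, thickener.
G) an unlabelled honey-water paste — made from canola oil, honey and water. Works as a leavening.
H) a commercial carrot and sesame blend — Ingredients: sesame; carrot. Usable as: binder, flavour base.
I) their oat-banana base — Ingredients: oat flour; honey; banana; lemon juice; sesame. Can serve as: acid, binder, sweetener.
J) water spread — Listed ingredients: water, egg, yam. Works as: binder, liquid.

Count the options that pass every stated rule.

2

A: not usable as a binder; has spelt, so not Whole30-style (and 1 more) — reject
B: only agar and olive oil; none excluded — keep
C: only agar; none excluded — OK
D: has wine, so not Whole30-style; has crab, so not vegan — reject
E: has sesame, so not sesame-free — out
F: has spelt, so not Whole30-style — reject
G: not usable as a binder; has honey, so not vegan — no
H: has sesame, so not sesame-free — reject
I: has oat flour, so not Whole30-style; has honey, so not vegan (and 1 more) — reject
J: has egg, so not vegan — no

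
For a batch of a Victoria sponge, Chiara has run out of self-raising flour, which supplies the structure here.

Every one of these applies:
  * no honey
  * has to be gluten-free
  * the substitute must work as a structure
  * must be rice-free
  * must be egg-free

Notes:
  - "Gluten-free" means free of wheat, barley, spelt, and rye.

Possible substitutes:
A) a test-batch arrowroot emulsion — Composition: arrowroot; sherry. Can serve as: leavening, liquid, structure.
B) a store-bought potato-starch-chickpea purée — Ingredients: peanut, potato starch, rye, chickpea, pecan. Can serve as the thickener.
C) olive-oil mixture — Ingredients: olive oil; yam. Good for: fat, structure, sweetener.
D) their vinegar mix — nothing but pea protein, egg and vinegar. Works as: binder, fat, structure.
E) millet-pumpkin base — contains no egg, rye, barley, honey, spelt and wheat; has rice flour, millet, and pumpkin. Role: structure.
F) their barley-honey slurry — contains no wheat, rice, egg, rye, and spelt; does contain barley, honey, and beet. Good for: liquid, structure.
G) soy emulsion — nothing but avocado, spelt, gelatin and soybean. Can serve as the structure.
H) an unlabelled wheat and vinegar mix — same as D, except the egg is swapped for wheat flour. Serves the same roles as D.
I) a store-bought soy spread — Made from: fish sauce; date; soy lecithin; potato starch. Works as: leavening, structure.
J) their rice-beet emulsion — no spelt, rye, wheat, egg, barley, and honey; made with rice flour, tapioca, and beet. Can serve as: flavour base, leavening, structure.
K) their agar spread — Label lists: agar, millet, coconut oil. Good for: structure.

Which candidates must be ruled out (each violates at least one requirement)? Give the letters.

A: every rule checks out — OK
B: not usable as a structure; has rye, so not gluten-free — out
C: nothing on the exclusion list — keep
D: has egg, so not egg-free — reject
E: has rice flour, so not rice-free — out
F: has barley, so not gluten-free; has honey, so not honey-free — no
G: has spelt, so not gluten-free — reject
H: has wheat flour, so not gluten-free — reject
I: fish sauce and soy lecithin etc. — none of it excluded — keep
J: has rice flour, so not rice-free — out
K: every rule checks out — valid

B, D, E, F, G, H, J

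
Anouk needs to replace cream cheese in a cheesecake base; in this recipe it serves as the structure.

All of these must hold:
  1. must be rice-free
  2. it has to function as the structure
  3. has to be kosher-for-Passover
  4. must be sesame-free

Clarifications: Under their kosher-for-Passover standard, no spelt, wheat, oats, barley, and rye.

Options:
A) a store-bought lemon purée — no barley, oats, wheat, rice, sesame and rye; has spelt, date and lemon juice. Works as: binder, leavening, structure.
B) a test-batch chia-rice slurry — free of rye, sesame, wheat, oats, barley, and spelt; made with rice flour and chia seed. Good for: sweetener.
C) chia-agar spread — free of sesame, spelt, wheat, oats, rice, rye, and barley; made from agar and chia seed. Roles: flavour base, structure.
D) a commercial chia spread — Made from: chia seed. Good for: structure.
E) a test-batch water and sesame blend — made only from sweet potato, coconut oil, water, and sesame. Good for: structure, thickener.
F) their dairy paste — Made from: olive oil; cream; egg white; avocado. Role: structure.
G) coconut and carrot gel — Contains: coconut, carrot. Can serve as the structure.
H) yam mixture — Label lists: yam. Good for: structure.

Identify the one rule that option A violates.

kosher-for-Passover

usable as a structure: satisfied
kosher-for-Passover: has spelt — fails
rice-free: satisfied
sesame-free: satisfied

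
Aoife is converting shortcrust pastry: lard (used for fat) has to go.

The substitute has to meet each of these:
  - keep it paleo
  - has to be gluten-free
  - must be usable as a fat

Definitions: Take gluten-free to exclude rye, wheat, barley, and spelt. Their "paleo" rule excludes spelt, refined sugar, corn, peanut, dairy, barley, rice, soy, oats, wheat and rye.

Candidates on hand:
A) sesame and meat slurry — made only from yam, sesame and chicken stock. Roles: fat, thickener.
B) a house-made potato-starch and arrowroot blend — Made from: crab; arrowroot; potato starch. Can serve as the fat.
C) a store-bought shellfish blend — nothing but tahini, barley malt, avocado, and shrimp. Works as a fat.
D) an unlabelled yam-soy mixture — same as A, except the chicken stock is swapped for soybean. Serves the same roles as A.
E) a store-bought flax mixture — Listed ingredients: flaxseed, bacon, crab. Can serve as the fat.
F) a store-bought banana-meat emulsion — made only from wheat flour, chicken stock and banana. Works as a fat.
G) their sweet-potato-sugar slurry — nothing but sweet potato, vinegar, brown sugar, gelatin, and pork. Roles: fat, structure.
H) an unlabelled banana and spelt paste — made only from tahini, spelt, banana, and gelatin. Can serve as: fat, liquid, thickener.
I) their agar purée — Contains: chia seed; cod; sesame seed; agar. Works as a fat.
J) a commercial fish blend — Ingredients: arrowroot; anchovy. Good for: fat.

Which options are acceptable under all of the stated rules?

A: nothing on the exclusion list — keep
B: works as a fat, gluten-free, paleo — OK
C: has barley malt, so not gluten-free; has barley malt, so not paleo — no
D: has soybean, so not paleo — reject
E: only bacon, crab, and flaxseed; none excluded — keep
F: has wheat flour, so not gluten-free; has wheat flour, so not paleo — reject
G: has brown sugar, so not paleo — no
H: has spelt, so not gluten-free; has spelt, so not paleo — no
I: works as a fat, gluten-free, paleo — keep
J: works as a fat, gluten-free, paleo — OK

A, B, E, I, J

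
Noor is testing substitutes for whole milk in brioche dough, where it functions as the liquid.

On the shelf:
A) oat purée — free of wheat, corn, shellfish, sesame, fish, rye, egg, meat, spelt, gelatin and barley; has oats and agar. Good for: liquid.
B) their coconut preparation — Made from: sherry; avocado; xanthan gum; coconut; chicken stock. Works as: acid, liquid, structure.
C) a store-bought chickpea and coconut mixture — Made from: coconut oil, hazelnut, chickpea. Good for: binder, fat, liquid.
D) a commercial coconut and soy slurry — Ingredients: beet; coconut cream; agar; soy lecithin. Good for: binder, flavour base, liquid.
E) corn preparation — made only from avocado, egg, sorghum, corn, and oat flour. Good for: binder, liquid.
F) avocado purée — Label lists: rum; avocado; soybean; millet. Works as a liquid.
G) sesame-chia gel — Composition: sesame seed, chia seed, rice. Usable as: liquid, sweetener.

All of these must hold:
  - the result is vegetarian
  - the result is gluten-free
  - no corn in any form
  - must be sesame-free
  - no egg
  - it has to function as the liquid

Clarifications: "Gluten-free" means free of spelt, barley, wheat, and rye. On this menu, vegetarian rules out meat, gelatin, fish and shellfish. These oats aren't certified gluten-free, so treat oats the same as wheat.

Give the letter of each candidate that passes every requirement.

A: has oats, so not gluten-free — no
B: has chicken stock, so not vegetarian — out
C: all constraints satisfied — keep
D: works as a liquid, no sesame, gluten-free — OK
E: has oat flour, so not gluten-free; has corn, so not corn-free (and 1 more) — out
F: all constraints satisfied — OK
G: has sesame seed, so not sesame-free — reject

C, D, F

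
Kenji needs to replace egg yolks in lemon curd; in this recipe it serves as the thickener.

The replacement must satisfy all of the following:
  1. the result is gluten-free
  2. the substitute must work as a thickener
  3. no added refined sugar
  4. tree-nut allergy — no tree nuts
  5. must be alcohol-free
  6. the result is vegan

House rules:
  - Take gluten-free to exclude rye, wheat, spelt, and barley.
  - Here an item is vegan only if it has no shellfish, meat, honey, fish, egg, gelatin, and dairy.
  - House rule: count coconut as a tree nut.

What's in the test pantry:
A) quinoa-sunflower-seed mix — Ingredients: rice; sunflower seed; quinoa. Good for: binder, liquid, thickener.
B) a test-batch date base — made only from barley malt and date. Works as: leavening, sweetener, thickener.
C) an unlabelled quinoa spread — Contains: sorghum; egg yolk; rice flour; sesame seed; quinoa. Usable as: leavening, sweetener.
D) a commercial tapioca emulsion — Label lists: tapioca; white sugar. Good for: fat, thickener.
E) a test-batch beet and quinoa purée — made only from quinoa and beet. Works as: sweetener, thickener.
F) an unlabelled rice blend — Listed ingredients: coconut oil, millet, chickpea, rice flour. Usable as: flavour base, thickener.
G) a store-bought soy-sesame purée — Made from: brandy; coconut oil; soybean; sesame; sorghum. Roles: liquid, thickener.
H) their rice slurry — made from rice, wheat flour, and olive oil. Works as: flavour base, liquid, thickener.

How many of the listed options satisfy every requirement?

2

A: nothing on the exclusion list — valid
B: has barley malt, so not gluten-free — reject
C: not usable as a thickener; has egg yolk, so not vegan — out
D: has white sugar, so not no-added-sugar — out
E: only quinoa and beet; none excluded — keep
F: has coconut oil, so not tree-nut-free — out
G: has coconut oil, so not tree-nut-free; has brandy, so not alcohol-free — out
H: has wheat flour, so not gluten-free — out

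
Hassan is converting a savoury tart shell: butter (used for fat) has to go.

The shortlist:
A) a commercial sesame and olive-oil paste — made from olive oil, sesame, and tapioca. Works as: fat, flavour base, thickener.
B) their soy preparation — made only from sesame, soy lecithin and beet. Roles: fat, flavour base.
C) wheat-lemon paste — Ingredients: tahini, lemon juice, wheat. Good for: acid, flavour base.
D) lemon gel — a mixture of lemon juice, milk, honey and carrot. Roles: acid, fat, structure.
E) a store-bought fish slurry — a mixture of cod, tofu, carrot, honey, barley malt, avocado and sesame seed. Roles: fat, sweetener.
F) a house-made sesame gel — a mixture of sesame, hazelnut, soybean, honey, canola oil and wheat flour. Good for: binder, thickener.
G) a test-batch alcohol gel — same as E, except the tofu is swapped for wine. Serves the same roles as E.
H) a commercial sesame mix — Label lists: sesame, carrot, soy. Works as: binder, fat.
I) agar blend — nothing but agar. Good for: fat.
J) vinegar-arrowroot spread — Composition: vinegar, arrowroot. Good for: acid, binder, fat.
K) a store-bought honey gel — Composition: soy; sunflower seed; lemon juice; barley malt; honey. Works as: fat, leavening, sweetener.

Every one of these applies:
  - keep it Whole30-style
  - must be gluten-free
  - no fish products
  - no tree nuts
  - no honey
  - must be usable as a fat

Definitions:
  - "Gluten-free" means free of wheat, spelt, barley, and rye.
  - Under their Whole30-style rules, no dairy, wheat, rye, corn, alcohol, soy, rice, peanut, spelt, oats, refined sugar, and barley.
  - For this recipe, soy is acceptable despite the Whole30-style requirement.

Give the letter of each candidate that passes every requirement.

A, B, H, I, J

A: works as a fat, Whole30-style, gluten-free — OK
B: soy is permitted under the Whole30-style carve-out; nothing else excluded — keep
C: not usable as a fat; has wheat, so not gluten-free (and 1 more) — out
D: has milk, so not Whole30-style; has honey, so not honey-free — reject
E: has barley malt, so not gluten-free; has barley malt, so not Whole30-style (and 2 more) — reject
F: not usable as a fat; has wheat flour, so not gluten-free (and 3 more) — no
G: has barley malt, so not gluten-free; has wine, so not Whole30-style (and 2 more) — reject
H: soy is permitted under the Whole30-style carve-out; nothing else excluded — OK
I: works as a fat, no fish, no tree nuts — OK
J: only arrowroot and vinegar; none excluded — valid
K: has barley malt, so not gluten-free; has barley malt, so not Whole30-style (and 1 more) — no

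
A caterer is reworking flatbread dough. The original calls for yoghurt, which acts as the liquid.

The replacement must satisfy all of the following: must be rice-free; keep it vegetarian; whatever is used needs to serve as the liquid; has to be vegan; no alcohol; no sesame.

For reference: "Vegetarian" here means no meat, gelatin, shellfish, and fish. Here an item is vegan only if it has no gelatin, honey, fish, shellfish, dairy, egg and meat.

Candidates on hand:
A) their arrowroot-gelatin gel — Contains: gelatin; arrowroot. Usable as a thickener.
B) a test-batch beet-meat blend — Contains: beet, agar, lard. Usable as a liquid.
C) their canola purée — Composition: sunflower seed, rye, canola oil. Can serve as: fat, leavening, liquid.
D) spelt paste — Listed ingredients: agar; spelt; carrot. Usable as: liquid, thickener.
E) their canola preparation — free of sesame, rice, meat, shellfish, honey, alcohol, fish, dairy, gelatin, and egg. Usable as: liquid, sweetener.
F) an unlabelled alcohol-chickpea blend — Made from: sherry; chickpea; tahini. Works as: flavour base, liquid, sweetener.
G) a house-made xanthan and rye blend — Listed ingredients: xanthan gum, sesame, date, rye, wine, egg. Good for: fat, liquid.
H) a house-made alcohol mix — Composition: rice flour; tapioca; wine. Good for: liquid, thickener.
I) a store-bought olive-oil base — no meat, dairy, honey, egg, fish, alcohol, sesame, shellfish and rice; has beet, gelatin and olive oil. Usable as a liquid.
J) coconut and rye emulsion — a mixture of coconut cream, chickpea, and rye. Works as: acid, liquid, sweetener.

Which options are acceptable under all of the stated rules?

C, D, E, J

A: not usable as a liquid; has gelatin, so not vegetarian (and 1 more) — reject
B: has lard, so not vegetarian; has lard, so not vegan — out
C: works as a liquid, no alcohol, vegan — OK
D: every rule checks out — keep
E: vegan, no rice — OK
F: has tahini, so not sesame-free; has sherry, so not alcohol-free — out
G: has egg, so not vegan; has sesame, so not sesame-free (and 1 more) — reject
H: has wine, so not alcohol-free; has rice flour, so not rice-free — no
I: has gelatin, so not vegetarian; has gelatin, so not vegan — no
J: no alcohol, vegetarian — valid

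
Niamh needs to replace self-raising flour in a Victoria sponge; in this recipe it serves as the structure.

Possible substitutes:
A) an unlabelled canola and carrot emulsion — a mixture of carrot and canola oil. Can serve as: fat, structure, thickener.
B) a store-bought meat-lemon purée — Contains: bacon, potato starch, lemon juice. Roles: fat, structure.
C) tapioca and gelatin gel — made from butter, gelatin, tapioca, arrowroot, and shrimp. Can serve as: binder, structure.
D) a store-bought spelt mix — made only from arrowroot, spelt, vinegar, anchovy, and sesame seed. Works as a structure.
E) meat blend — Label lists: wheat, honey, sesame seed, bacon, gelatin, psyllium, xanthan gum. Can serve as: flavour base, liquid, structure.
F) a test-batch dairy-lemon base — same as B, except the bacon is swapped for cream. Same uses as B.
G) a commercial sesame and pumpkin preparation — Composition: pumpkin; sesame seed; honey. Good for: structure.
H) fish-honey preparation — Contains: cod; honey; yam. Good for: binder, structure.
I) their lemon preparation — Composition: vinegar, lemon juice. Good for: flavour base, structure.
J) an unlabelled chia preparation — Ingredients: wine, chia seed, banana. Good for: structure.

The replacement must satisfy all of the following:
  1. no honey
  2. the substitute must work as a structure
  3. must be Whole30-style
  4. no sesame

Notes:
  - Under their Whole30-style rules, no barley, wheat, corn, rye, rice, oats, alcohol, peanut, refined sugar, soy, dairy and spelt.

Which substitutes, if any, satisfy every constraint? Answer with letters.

A, B, I

A: only carrot and canola oil; none excluded — OK
B: only bacon, potato starch, and lemon juice; none excluded — keep
C: has butter, so not Whole30-style — reject
D: has spelt, so not Whole30-style; has sesame seed, so not sesame-free — out
E: has wheat, so not Whole30-style; has sesame seed, so not sesame-free (and 1 more) — no
F: has cream, so not Whole30-style — no
G: has sesame seed, so not sesame-free; has honey, so not honey-free — out
H: has honey, so not honey-free — no
I: only vinegar and lemon juice; none excluded — OK
J: has wine, so not Whole30-style — no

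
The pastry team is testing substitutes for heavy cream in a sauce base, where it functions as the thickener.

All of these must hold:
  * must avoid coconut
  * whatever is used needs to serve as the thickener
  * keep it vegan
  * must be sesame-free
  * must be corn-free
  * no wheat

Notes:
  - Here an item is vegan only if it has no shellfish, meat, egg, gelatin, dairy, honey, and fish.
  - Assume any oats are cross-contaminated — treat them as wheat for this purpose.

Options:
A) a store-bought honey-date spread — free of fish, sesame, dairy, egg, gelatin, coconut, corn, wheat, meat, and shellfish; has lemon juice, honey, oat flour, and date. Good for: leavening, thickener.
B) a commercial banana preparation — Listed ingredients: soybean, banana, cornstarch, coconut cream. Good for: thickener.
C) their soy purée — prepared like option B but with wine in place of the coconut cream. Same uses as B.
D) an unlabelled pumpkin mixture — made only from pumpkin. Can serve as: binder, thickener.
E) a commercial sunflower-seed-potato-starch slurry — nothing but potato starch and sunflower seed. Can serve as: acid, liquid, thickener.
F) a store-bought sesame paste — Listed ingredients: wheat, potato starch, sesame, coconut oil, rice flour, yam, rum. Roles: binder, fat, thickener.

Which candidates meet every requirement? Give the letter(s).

D, E

A: has honey, so not vegan; has oat flour, so not wheat-free — no
B: has cornstarch, so not corn-free; has coconut cream, so not coconut-free — out
C: has cornstarch, so not corn-free — reject
D: nothing on the exclusion list — keep
E: works as a thickener, no corn, wheat-free — OK
F: has coconut oil, so not coconut-free; has wheat, so not wheat-free (and 1 more) — out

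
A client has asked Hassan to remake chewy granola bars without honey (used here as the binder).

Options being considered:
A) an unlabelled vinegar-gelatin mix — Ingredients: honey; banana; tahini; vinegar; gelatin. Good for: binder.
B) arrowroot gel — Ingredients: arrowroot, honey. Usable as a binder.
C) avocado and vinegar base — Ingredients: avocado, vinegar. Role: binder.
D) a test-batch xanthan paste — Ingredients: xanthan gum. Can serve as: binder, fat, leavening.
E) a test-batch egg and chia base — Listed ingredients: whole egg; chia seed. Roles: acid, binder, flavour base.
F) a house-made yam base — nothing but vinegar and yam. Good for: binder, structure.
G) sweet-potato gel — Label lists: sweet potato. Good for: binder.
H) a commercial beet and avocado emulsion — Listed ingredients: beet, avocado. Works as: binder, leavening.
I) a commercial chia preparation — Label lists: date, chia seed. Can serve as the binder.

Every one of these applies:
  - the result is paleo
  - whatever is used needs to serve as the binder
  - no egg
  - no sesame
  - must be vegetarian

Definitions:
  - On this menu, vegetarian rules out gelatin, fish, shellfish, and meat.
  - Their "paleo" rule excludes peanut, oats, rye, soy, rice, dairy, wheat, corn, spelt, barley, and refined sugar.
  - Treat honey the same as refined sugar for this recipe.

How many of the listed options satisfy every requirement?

A: has gelatin, so not vegetarian; has honey, so not paleo (and 1 more) — out
B: has honey, so not paleo — no
C: works as a binder, vegetarian, no egg — keep
D: only xanthan gum; none excluded — keep
E: has whole egg, so not egg-free — no
F: works as a binder, paleo, no sesame — OK
G: works as a binder, vegetarian, no sesame — valid
H: every rule checks out — OK
I: no egg, no sesame — valid

6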